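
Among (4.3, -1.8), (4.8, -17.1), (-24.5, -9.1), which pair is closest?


d(P0,P1) = 15.3082, d(P0,P2) = 29.7108, d(P1,P2) = 30.3725
Closest: P0 and P1

Closest pair: (4.3, -1.8) and (4.8, -17.1), distance = 15.3082


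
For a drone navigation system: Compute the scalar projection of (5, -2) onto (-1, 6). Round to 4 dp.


u.v = -17, |v| = sqrt(37) = 6.0828
Scalar projection = u.v / |v| = -17 / sqrt(37) = -2.7948

-2.7948


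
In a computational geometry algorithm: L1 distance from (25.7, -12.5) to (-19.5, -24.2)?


|25.7-(-19.5)| + |(-12.5)-(-24.2)| = 45.2 + 11.7 = 56.9

56.9


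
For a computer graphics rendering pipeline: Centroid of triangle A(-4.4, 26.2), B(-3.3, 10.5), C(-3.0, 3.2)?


Centroid = ((x_A+x_B+x_C)/3, (y_A+y_B+y_C)/3)
= (((-4.4)+(-3.3)+(-3))/3, (26.2+10.5+3.2)/3)
= (-3.5667, 13.3)

(-3.5667, 13.3)


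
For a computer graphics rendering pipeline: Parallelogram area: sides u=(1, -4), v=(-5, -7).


|u x v| = |1*(-7) - (-4)*(-5)|
= |(-7) - 20| = 27

27


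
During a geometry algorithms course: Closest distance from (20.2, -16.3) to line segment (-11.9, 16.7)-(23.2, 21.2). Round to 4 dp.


Project P onto AB: t = 0.7812 (clamped to [0,1])
Closest point on segment: (15.5186, 20.2152)
Distance: 36.8141

36.8141


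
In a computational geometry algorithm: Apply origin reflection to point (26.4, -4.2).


Reflection over origin: (x,y) -> (-x,-y)
(26.4, -4.2) -> (-26.4, 4.2)

(-26.4, 4.2)


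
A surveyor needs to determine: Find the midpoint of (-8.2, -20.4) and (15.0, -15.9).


M = (((-8.2)+15)/2, ((-20.4)+(-15.9))/2)
= (3.4, -18.15)

(3.4, -18.15)


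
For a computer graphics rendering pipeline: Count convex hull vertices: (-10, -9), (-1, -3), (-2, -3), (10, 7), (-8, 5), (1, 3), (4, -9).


Convex hull vertices (CCW): (-10, -9), (4, -9), (10, 7), (-8, 5)
Count = 4

4


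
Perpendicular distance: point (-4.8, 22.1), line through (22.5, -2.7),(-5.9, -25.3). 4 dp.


|cross product| = 1321.3
|line direction| = sqrt(1317.32) = 36.2949
Distance = 1321.3/sqrt(1317.32) = 36.4046

36.4046


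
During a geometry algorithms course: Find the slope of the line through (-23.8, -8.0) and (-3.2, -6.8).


slope = (y2-y1)/(x2-x1) = ((-6.8)-(-8))/((-3.2)-(-23.8)) = 1.2/20.6 = 0.0583

0.0583


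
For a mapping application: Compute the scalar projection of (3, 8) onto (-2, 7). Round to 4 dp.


u.v = 50, |v| = sqrt(53) = 7.2801
Scalar projection = u.v / |v| = 50 / sqrt(53) = 6.868

6.868


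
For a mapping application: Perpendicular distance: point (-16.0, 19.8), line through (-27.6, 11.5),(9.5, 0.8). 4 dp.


|cross product| = 432.05
|line direction| = sqrt(1490.9) = 38.6122
Distance = 432.05/sqrt(1490.9) = 11.1895

11.1895


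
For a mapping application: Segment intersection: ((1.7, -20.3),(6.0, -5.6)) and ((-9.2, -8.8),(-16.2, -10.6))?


Cross products: d1=100.12, d2=4.96, d3=209.68, d4=304.84
d1*d2 < 0 and d3*d4 < 0? no

No, they don't intersect


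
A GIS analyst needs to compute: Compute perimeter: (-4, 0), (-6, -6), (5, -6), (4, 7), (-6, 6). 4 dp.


Sides: (-4, 0)->(-6, -6): sqrt(40) = 6.324555, (-6, -6)->(5, -6): sqrt(121) = 11, (5, -6)->(4, 7): sqrt(170) = 13.038405, (4, 7)->(-6, 6): sqrt(101) = 10.049876, (-6, 6)->(-4, 0): sqrt(40) = 6.324555
Sum = 46.737391
Perimeter = 46.7374

46.7374


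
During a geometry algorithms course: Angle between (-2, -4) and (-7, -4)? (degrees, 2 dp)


u.v = 30, |u| = sqrt(20) = 4.4721, |v| = sqrt(65) = 8.0623
cos(theta) = u.v/(|u||v|) = 30/sqrt(1300) = 0.83205
theta = acos(0.83205) = 33.69 degrees

33.69 degrees


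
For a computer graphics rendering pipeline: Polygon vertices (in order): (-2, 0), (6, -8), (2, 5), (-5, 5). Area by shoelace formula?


Shoelace sum: ((-2)*(-8) - 6*0) + (6*5 - 2*(-8)) + (2*5 - (-5)*5) + ((-5)*0 - (-2)*5)
= 107
Area = |107|/2 = 53.5

53.5


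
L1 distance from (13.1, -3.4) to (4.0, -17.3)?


|13.1-4| + |(-3.4)-(-17.3)| = 9.1 + 13.9 = 23

23


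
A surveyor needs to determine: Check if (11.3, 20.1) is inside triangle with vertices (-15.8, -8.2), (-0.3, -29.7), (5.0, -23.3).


Cross products: AB x AP = 1021.3, BC x BP = 189.7, CA x CP = -997.85
All same sign? no

No, outside


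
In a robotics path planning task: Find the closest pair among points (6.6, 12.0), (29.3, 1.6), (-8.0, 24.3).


d(P0,P1) = 24.969, d(P0,P2) = 19.0906, d(P1,P2) = 43.6644
Closest: P0 and P2

Closest pair: (6.6, 12.0) and (-8.0, 24.3), distance = 19.0906


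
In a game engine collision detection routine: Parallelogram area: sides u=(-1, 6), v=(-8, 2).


|u x v| = |(-1)*2 - 6*(-8)|
= |(-2) - (-48)| = 46

46


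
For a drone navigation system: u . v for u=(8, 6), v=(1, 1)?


u . v = u_x*v_x + u_y*v_y = 8*1 + 6*1
= 8 + 6 = 14

14


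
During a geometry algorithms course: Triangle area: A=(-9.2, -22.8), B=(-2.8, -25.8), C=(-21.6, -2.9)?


Area = |x_A(y_B-y_C) + x_B(y_C-y_A) + x_C(y_A-y_B)|/2
= |210.68 + (-55.72) + (-64.8)|/2
= 90.16/2 = 45.08

45.08


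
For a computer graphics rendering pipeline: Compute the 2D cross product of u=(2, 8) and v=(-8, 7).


u x v = u_x*v_y - u_y*v_x = 2*7 - 8*(-8)
= 14 - (-64) = 78

78


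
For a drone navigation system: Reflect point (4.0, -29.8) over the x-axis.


Reflection over x-axis: (x,y) -> (x,-y)
(4, -29.8) -> (4, 29.8)

(4, 29.8)


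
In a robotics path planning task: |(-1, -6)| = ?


|u| = sqrt((-1)^2 + (-6)^2) = sqrt(37) = 6.0828

6.0828


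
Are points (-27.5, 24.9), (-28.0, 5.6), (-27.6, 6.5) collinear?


Cross product: ((-28)-(-27.5))*(6.5-24.9) - (5.6-24.9)*((-27.6)-(-27.5))
= 7.27

No, not collinear


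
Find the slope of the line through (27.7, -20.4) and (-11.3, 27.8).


slope = (y2-y1)/(x2-x1) = (27.8-(-20.4))/((-11.3)-27.7) = 48.2/(-39) = -1.2359

-1.2359


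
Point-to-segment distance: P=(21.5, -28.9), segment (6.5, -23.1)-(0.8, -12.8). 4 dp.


Project P onto AB: t = 0 (clamped to [0,1])
Closest point on segment: (6.5, -23.1)
Distance: 16.0823

16.0823


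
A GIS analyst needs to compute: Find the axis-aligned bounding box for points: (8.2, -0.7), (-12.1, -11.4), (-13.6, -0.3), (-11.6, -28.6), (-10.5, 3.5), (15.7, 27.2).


x range: [-13.6, 15.7]
y range: [-28.6, 27.2]
Bounding box: (-13.6,-28.6) to (15.7,27.2)

(-13.6,-28.6) to (15.7,27.2)


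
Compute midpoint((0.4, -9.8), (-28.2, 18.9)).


M = ((0.4+(-28.2))/2, ((-9.8)+18.9)/2)
= (-13.9, 4.55)

(-13.9, 4.55)


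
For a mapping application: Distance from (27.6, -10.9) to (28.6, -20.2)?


dx=1, dy=-9.3
d^2 = 1^2 + (-9.3)^2 = 87.49
d = sqrt(87.49) = 9.3536

9.3536


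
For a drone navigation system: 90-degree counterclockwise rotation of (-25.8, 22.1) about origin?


90° CCW: (x,y) -> (-y, x)
(-25.8,22.1) -> (-22.1, -25.8)

(-22.1, -25.8)


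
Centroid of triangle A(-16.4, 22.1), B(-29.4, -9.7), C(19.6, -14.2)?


Centroid = ((x_A+x_B+x_C)/3, (y_A+y_B+y_C)/3)
= (((-16.4)+(-29.4)+19.6)/3, (22.1+(-9.7)+(-14.2))/3)
= (-8.7333, -0.6)

(-8.7333, -0.6)


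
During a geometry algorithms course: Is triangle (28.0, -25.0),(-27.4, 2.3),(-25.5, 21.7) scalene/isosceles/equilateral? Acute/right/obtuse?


Side lengths squared: AB^2=3814.45, BC^2=379.97, CA^2=5043.14
Sorted: [379.97, 3814.45, 5043.14]
By sides: Scalene, By angles: Obtuse

Scalene, Obtuse


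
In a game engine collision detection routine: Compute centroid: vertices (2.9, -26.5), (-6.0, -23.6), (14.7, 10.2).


Centroid = ((x_A+x_B+x_C)/3, (y_A+y_B+y_C)/3)
= ((2.9+(-6)+14.7)/3, ((-26.5)+(-23.6)+10.2)/3)
= (3.8667, -13.3)

(3.8667, -13.3)


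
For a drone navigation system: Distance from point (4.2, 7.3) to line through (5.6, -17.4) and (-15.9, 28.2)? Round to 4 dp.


|cross product| = 467.21
|line direction| = sqrt(2541.61) = 50.4144
Distance = 467.21/sqrt(2541.61) = 9.2674

9.2674


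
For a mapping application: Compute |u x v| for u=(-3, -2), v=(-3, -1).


|u x v| = |(-3)*(-1) - (-2)*(-3)|
= |3 - 6| = 3

3


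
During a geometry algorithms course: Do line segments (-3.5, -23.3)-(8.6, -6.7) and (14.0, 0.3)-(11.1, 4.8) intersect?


Cross products: d1=147.19, d2=44.6, d3=-4.94, d4=97.65
d1*d2 < 0 and d3*d4 < 0? no

No, they don't intersect


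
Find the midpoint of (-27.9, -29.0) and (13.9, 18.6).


M = (((-27.9)+13.9)/2, ((-29)+18.6)/2)
= (-7, -5.2)

(-7, -5.2)


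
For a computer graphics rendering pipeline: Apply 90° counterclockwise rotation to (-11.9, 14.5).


90° CCW: (x,y) -> (-y, x)
(-11.9,14.5) -> (-14.5, -11.9)

(-14.5, -11.9)


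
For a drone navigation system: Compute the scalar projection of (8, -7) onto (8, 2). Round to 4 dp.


u.v = 50, |v| = sqrt(68) = 8.2462
Scalar projection = u.v / |v| = 50 / sqrt(68) = 6.0634

6.0634


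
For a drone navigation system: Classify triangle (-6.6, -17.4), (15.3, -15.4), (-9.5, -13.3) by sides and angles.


Side lengths squared: AB^2=483.61, BC^2=619.45, CA^2=25.22
Sorted: [25.22, 483.61, 619.45]
By sides: Scalene, By angles: Obtuse

Scalene, Obtuse


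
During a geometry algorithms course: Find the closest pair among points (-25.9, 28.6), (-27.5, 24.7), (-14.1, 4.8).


d(P0,P1) = 4.2154, d(P0,P2) = 26.5646, d(P1,P2) = 23.991
Closest: P0 and P1

Closest pair: (-25.9, 28.6) and (-27.5, 24.7), distance = 4.2154


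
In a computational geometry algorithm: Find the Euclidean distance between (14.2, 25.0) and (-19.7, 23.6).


dx=-33.9, dy=-1.4
d^2 = (-33.9)^2 + (-1.4)^2 = 1151.17
d = sqrt(1151.17) = 33.9289

33.9289


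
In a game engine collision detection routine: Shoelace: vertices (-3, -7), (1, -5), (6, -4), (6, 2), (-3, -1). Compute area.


Shoelace sum: ((-3)*(-5) - 1*(-7)) + (1*(-4) - 6*(-5)) + (6*2 - 6*(-4)) + (6*(-1) - (-3)*2) + ((-3)*(-7) - (-3)*(-1))
= 102
Area = |102|/2 = 51

51


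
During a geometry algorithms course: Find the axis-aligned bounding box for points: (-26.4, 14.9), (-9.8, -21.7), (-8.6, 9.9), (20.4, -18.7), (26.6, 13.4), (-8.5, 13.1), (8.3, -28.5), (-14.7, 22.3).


x range: [-26.4, 26.6]
y range: [-28.5, 22.3]
Bounding box: (-26.4,-28.5) to (26.6,22.3)

(-26.4,-28.5) to (26.6,22.3)


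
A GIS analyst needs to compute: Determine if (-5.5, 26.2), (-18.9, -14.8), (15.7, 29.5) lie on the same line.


Cross product: ((-18.9)-(-5.5))*(29.5-26.2) - ((-14.8)-26.2)*(15.7-(-5.5))
= 824.98

No, not collinear


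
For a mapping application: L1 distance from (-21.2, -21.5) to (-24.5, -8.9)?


|(-21.2)-(-24.5)| + |(-21.5)-(-8.9)| = 3.3 + 12.6 = 15.9

15.9


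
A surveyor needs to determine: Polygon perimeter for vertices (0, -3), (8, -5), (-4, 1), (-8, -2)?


Sides: (0, -3)->(8, -5): sqrt(68) = 8.246211, (8, -5)->(-4, 1): sqrt(180) = 13.416408, (-4, 1)->(-8, -2): sqrt(25) = 5, (-8, -2)->(0, -3): sqrt(65) = 8.062258
Sum = 34.724877
Perimeter = 34.7249

34.7249


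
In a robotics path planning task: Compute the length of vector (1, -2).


|u| = sqrt(1^2 + (-2)^2) = sqrt(5) = 2.2361

2.2361


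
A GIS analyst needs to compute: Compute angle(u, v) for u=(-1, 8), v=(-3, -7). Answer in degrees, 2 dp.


u.v = -53, |u| = sqrt(65) = 8.0623, |v| = sqrt(58) = 7.6158
cos(theta) = u.v/(|u||v|) = -53/sqrt(3770) = -0.863188
theta = acos(-0.863188) = 149.68 degrees

149.68 degrees


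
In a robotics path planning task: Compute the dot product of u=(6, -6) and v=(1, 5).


u . v = u_x*v_x + u_y*v_y = 6*1 + (-6)*5
= 6 + (-30) = -24

-24


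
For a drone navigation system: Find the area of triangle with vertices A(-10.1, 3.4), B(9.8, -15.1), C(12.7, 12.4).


Area = |x_A(y_B-y_C) + x_B(y_C-y_A) + x_C(y_A-y_B)|/2
= |277.75 + 88.2 + 234.95|/2
= 600.9/2 = 300.45

300.45


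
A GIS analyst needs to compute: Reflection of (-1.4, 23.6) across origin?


Reflection over origin: (x,y) -> (-x,-y)
(-1.4, 23.6) -> (1.4, -23.6)

(1.4, -23.6)


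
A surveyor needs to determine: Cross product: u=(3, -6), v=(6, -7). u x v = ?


u x v = u_x*v_y - u_y*v_x = 3*(-7) - (-6)*6
= (-21) - (-36) = 15

15


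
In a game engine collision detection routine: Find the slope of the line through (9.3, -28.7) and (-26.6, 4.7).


slope = (y2-y1)/(x2-x1) = (4.7-(-28.7))/((-26.6)-9.3) = 33.4/(-35.9) = -0.9304

-0.9304


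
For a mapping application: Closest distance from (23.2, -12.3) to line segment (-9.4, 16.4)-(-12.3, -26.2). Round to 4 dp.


Project P onto AB: t = 0.6187 (clamped to [0,1])
Closest point on segment: (-11.1944, -9.9586)
Distance: 34.474

34.474


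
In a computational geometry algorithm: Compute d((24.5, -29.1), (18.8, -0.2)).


dx=-5.7, dy=28.9
d^2 = (-5.7)^2 + 28.9^2 = 867.7
d = sqrt(867.7) = 29.4567

29.4567


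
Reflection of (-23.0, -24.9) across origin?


Reflection over origin: (x,y) -> (-x,-y)
(-23, -24.9) -> (23, 24.9)

(23, 24.9)


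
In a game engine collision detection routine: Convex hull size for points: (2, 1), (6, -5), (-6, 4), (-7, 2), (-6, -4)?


Convex hull vertices (CCW): (-7, 2), (-6, -4), (6, -5), (2, 1), (-6, 4)
Count = 5

5


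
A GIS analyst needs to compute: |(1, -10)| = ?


|u| = sqrt(1^2 + (-10)^2) = sqrt(101) = 10.0499

10.0499


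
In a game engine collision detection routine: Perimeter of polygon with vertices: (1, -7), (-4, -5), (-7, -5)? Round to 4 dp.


Sides: (1, -7)->(-4, -5): sqrt(29) = 5.385165, (-4, -5)->(-7, -5): sqrt(9) = 3, (-7, -5)->(1, -7): sqrt(68) = 8.246211
Sum = 16.631376
Perimeter = 16.6314

16.6314


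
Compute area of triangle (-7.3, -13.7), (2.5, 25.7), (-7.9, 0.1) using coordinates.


Area = |x_A(y_B-y_C) + x_B(y_C-y_A) + x_C(y_A-y_B)|/2
= |(-186.88) + 34.5 + 311.26|/2
= 158.88/2 = 79.44

79.44


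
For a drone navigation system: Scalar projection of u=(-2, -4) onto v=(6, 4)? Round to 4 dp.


u.v = -28, |v| = sqrt(52) = 7.2111
Scalar projection = u.v / |v| = -28 / sqrt(52) = -3.8829

-3.8829


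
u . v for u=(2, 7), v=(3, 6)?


u . v = u_x*v_x + u_y*v_y = 2*3 + 7*6
= 6 + 42 = 48

48


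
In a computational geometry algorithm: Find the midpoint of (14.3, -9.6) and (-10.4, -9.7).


M = ((14.3+(-10.4))/2, ((-9.6)+(-9.7))/2)
= (1.95, -9.65)

(1.95, -9.65)


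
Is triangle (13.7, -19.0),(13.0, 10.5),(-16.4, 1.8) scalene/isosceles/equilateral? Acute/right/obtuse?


Side lengths squared: AB^2=870.74, BC^2=940.05, CA^2=1338.65
Sorted: [870.74, 940.05, 1338.65]
By sides: Scalene, By angles: Acute

Scalene, Acute


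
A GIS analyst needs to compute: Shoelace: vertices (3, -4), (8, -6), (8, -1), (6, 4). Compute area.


Shoelace sum: (3*(-6) - 8*(-4)) + (8*(-1) - 8*(-6)) + (8*4 - 6*(-1)) + (6*(-4) - 3*4)
= 56
Area = |56|/2 = 28

28


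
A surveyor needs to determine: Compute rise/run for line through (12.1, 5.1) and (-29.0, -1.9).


slope = (y2-y1)/(x2-x1) = ((-1.9)-5.1)/((-29)-12.1) = (-7)/(-41.1) = 0.1703

0.1703


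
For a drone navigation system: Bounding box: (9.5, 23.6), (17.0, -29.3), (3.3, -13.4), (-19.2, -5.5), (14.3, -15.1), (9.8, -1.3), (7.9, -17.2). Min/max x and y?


x range: [-19.2, 17]
y range: [-29.3, 23.6]
Bounding box: (-19.2,-29.3) to (17,23.6)

(-19.2,-29.3) to (17,23.6)


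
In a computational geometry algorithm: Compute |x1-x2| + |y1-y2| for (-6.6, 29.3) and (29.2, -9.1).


|(-6.6)-29.2| + |29.3-(-9.1)| = 35.8 + 38.4 = 74.2

74.2


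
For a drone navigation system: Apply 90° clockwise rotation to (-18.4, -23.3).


90° CW: (x,y) -> (y, -x)
(-18.4,-23.3) -> (-23.3, 18.4)

(-23.3, 18.4)


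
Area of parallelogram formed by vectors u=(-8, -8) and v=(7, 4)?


|u x v| = |(-8)*4 - (-8)*7|
= |(-32) - (-56)| = 24

24


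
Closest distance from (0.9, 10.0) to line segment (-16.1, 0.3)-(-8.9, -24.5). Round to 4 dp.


Project P onto AB: t = 0 (clamped to [0,1])
Closest point on segment: (-16.1, 0.3)
Distance: 19.5727

19.5727


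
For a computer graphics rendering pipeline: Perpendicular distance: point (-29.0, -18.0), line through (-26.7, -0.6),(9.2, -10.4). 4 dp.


|cross product| = 647.2
|line direction| = sqrt(1384.85) = 37.2136
Distance = 647.2/sqrt(1384.85) = 17.3915

17.3915


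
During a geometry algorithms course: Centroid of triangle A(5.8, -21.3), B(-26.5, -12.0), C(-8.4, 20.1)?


Centroid = ((x_A+x_B+x_C)/3, (y_A+y_B+y_C)/3)
= ((5.8+(-26.5)+(-8.4))/3, ((-21.3)+(-12)+20.1)/3)
= (-9.7, -4.4)

(-9.7, -4.4)


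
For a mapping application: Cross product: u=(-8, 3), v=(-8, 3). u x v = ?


u x v = u_x*v_y - u_y*v_x = (-8)*3 - 3*(-8)
= (-24) - (-24) = 0

0


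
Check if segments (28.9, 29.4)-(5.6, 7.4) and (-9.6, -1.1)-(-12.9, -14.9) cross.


Cross products: d1=430.65, d2=181.71, d3=-136.35, d4=112.59
d1*d2 < 0 and d3*d4 < 0? no

No, they don't intersect


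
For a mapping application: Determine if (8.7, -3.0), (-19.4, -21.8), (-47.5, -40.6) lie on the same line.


Cross product: ((-19.4)-8.7)*((-40.6)-(-3)) - ((-21.8)-(-3))*((-47.5)-8.7)
= 0

Yes, collinear


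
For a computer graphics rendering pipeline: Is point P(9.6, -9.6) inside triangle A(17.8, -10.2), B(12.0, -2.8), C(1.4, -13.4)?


Cross products: AB x AP = 57.2, BC x BP = 46.64, CA x CP = 36.08
All same sign? yes

Yes, inside


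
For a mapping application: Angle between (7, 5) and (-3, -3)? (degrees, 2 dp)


u.v = -36, |u| = sqrt(74) = 8.6023, |v| = sqrt(18) = 4.2426
cos(theta) = u.v/(|u||v|) = -36/sqrt(1332) = -0.986394
theta = acos(-0.986394) = 170.54 degrees

170.54 degrees


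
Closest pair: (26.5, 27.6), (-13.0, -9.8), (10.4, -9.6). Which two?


d(P0,P1) = 54.3968, d(P0,P2) = 40.5346, d(P1,P2) = 23.4009
Closest: P1 and P2

Closest pair: (-13.0, -9.8) and (10.4, -9.6), distance = 23.4009


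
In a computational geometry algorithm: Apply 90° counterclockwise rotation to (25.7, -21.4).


90° CCW: (x,y) -> (-y, x)
(25.7,-21.4) -> (21.4, 25.7)

(21.4, 25.7)


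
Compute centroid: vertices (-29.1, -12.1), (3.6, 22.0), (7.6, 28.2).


Centroid = ((x_A+x_B+x_C)/3, (y_A+y_B+y_C)/3)
= (((-29.1)+3.6+7.6)/3, ((-12.1)+22+28.2)/3)
= (-5.9667, 12.7)

(-5.9667, 12.7)


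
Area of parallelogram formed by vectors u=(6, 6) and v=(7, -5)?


|u x v| = |6*(-5) - 6*7|
= |(-30) - 42| = 72

72


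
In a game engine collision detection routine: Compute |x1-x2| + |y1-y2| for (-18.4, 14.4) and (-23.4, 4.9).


|(-18.4)-(-23.4)| + |14.4-4.9| = 5 + 9.5 = 14.5

14.5


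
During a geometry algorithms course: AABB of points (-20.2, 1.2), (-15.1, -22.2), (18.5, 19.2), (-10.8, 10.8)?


x range: [-20.2, 18.5]
y range: [-22.2, 19.2]
Bounding box: (-20.2,-22.2) to (18.5,19.2)

(-20.2,-22.2) to (18.5,19.2)


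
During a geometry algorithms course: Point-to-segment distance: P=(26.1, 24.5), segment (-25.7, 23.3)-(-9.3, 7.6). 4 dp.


Project P onto AB: t = 1 (clamped to [0,1])
Closest point on segment: (-9.3, 7.6)
Distance: 39.2272

39.2272


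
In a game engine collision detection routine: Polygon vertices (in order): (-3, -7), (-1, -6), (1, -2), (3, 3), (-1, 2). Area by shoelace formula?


Shoelace sum: ((-3)*(-6) - (-1)*(-7)) + ((-1)*(-2) - 1*(-6)) + (1*3 - 3*(-2)) + (3*2 - (-1)*3) + ((-1)*(-7) - (-3)*2)
= 50
Area = |50|/2 = 25

25


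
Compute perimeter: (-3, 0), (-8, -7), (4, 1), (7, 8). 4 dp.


Sides: (-3, 0)->(-8, -7): sqrt(74) = 8.602325, (-8, -7)->(4, 1): sqrt(208) = 14.422205, (4, 1)->(7, 8): sqrt(58) = 7.615773, (7, 8)->(-3, 0): sqrt(164) = 12.806248
Sum = 43.446551
Perimeter = 43.4466

43.4466


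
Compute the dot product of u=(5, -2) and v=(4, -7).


u . v = u_x*v_x + u_y*v_y = 5*4 + (-2)*(-7)
= 20 + 14 = 34

34


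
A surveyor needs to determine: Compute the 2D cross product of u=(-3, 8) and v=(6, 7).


u x v = u_x*v_y - u_y*v_x = (-3)*7 - 8*6
= (-21) - 48 = -69

-69


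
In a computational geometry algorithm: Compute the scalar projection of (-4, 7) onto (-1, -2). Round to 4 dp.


u.v = -10, |v| = sqrt(5) = 2.2361
Scalar projection = u.v / |v| = -10 / sqrt(5) = -4.4721

-4.4721


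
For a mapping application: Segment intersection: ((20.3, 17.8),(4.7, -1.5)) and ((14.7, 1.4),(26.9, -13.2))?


Cross products: d1=281.84, d2=-181.38, d3=147.76, d4=610.98
d1*d2 < 0 and d3*d4 < 0? no

No, they don't intersect


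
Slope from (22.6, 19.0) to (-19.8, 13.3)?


slope = (y2-y1)/(x2-x1) = (13.3-19)/((-19.8)-22.6) = (-5.7)/(-42.4) = 0.1344

0.1344


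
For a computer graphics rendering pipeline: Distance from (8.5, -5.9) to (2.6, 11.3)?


dx=-5.9, dy=17.2
d^2 = (-5.9)^2 + 17.2^2 = 330.65
d = sqrt(330.65) = 18.1838

18.1838


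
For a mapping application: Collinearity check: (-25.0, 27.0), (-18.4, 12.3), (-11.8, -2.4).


Cross product: ((-18.4)-(-25))*((-2.4)-27) - (12.3-27)*((-11.8)-(-25))
= 0

Yes, collinear


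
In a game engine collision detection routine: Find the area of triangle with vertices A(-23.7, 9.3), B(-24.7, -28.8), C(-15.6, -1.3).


Area = |x_A(y_B-y_C) + x_B(y_C-y_A) + x_C(y_A-y_B)|/2
= |651.75 + 261.82 + (-594.36)|/2
= 319.21/2 = 159.605

159.605


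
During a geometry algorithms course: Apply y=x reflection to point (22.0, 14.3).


Reflection over y=x: (x,y) -> (y,x)
(22, 14.3) -> (14.3, 22)

(14.3, 22)


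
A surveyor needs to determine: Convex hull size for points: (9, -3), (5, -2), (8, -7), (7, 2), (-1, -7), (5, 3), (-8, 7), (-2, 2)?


Convex hull vertices (CCW): (-8, 7), (-1, -7), (8, -7), (9, -3), (7, 2), (5, 3)
Count = 6

6


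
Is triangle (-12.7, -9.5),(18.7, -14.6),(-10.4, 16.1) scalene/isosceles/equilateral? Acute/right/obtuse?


Side lengths squared: AB^2=1011.97, BC^2=1789.3, CA^2=660.65
Sorted: [660.65, 1011.97, 1789.3]
By sides: Scalene, By angles: Obtuse

Scalene, Obtuse


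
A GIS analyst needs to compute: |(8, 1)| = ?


|u| = sqrt(8^2 + 1^2) = sqrt(65) = 8.0623

8.0623


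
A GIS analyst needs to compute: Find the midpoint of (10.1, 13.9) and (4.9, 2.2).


M = ((10.1+4.9)/2, (13.9+2.2)/2)
= (7.5, 8.05)

(7.5, 8.05)


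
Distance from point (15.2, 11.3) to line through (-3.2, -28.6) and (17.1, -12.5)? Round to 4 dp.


|cross product| = 513.73
|line direction| = sqrt(671.3) = 25.9095
Distance = 513.73/sqrt(671.3) = 19.8279

19.8279


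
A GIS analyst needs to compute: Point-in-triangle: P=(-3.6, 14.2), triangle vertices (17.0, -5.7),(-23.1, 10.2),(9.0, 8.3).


Cross products: AB x AP = -470.45, BC x BP = 165.45, CA x CP = -129.2
All same sign? no

No, outside


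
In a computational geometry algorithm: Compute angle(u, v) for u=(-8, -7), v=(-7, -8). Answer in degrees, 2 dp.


u.v = 112, |u| = sqrt(113) = 10.6301, |v| = sqrt(113) = 10.6301
cos(theta) = u.v/(|u||v|) = 112/sqrt(12769) = 0.99115
theta = acos(0.99115) = 7.63 degrees

7.63 degrees


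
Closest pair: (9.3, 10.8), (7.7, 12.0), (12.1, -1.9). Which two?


d(P0,P1) = 2, d(P0,P2) = 13.005, d(P1,P2) = 14.5798
Closest: P0 and P1

Closest pair: (9.3, 10.8) and (7.7, 12.0), distance = 2


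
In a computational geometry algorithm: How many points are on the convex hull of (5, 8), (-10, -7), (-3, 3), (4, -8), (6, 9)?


Convex hull vertices (CCW): (-10, -7), (4, -8), (6, 9), (-3, 3)
Count = 4

4


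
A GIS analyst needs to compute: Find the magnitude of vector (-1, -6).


|u| = sqrt((-1)^2 + (-6)^2) = sqrt(37) = 6.0828

6.0828


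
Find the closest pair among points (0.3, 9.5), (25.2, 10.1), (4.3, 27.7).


d(P0,P1) = 24.9072, d(P0,P2) = 18.6344, d(P1,P2) = 27.3234
Closest: P0 and P2

Closest pair: (0.3, 9.5) and (4.3, 27.7), distance = 18.6344


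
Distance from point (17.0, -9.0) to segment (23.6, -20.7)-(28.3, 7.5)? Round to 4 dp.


Project P onto AB: t = 0.3657 (clamped to [0,1])
Closest point on segment: (25.3189, -10.3865)
Distance: 8.4337

8.4337


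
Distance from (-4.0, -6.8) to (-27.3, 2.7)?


dx=-23.3, dy=9.5
d^2 = (-23.3)^2 + 9.5^2 = 633.14
d = sqrt(633.14) = 25.1623

25.1623


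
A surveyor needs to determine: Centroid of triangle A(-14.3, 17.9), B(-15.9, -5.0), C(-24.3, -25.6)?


Centroid = ((x_A+x_B+x_C)/3, (y_A+y_B+y_C)/3)
= (((-14.3)+(-15.9)+(-24.3))/3, (17.9+(-5)+(-25.6))/3)
= (-18.1667, -4.2333)

(-18.1667, -4.2333)


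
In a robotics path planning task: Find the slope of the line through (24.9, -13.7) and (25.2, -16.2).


slope = (y2-y1)/(x2-x1) = ((-16.2)-(-13.7))/(25.2-24.9) = (-2.5)/0.3 = -8.3333

-8.3333


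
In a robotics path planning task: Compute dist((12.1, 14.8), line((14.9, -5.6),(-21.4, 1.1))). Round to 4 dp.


|cross product| = 721.76
|line direction| = sqrt(1362.58) = 36.9131
Distance = 721.76/sqrt(1362.58) = 19.5529

19.5529


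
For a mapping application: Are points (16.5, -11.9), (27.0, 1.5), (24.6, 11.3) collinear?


Cross product: (27-16.5)*(11.3-(-11.9)) - (1.5-(-11.9))*(24.6-16.5)
= 135.06

No, not collinear


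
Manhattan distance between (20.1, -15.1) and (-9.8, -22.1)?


|20.1-(-9.8)| + |(-15.1)-(-22.1)| = 29.9 + 7 = 36.9

36.9


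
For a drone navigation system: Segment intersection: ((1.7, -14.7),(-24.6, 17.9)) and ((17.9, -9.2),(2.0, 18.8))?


Cross products: d1=541.05, d2=759.11, d3=-672.77, d4=-890.83
d1*d2 < 0 and d3*d4 < 0? no

No, they don't intersect


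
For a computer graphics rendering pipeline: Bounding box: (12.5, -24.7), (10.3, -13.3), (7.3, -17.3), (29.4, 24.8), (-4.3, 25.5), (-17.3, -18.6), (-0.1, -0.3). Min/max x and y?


x range: [-17.3, 29.4]
y range: [-24.7, 25.5]
Bounding box: (-17.3,-24.7) to (29.4,25.5)

(-17.3,-24.7) to (29.4,25.5)


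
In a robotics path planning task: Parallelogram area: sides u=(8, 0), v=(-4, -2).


|u x v| = |8*(-2) - 0*(-4)|
= |(-16) - 0| = 16

16


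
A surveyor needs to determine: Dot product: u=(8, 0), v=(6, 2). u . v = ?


u . v = u_x*v_x + u_y*v_y = 8*6 + 0*2
= 48 + 0 = 48

48


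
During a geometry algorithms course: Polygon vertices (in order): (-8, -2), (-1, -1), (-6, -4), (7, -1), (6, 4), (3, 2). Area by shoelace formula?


Shoelace sum: ((-8)*(-1) - (-1)*(-2)) + ((-1)*(-4) - (-6)*(-1)) + ((-6)*(-1) - 7*(-4)) + (7*4 - 6*(-1)) + (6*2 - 3*4) + (3*(-2) - (-8)*2)
= 82
Area = |82|/2 = 41

41


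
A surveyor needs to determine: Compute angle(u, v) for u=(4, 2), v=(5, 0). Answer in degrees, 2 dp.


u.v = 20, |u| = sqrt(20) = 4.4721, |v| = sqrt(25) = 5
cos(theta) = u.v/(|u||v|) = 20/sqrt(500) = 0.894427
theta = acos(0.894427) = 26.57 degrees

26.57 degrees


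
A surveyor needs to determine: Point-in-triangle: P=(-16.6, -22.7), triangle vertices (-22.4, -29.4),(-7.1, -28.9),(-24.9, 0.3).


Cross products: AB x AP = 99.61, BC x BP = 167.04, CA x CP = 189.01
All same sign? yes

Yes, inside


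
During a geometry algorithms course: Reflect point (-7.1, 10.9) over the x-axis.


Reflection over x-axis: (x,y) -> (x,-y)
(-7.1, 10.9) -> (-7.1, -10.9)

(-7.1, -10.9)


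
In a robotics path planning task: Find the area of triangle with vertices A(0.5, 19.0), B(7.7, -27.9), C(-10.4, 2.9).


Area = |x_A(y_B-y_C) + x_B(y_C-y_A) + x_C(y_A-y_B)|/2
= |(-15.4) + (-123.97) + (-487.76)|/2
= 627.13/2 = 313.565

313.565


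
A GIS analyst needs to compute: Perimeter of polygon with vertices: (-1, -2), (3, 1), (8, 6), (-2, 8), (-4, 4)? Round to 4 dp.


Sides: (-1, -2)->(3, 1): sqrt(25) = 5, (3, 1)->(8, 6): sqrt(50) = 7.071068, (8, 6)->(-2, 8): sqrt(104) = 10.198039, (-2, 8)->(-4, 4): sqrt(20) = 4.472136, (-4, 4)->(-1, -2): sqrt(45) = 6.708204
Sum = 33.449447
Perimeter = 33.4494

33.4494


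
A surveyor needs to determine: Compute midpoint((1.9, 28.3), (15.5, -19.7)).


M = ((1.9+15.5)/2, (28.3+(-19.7))/2)
= (8.7, 4.3)

(8.7, 4.3)


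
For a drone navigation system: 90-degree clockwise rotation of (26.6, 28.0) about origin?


90° CW: (x,y) -> (y, -x)
(26.6,28) -> (28, -26.6)

(28, -26.6)


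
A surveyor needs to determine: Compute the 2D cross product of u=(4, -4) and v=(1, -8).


u x v = u_x*v_y - u_y*v_x = 4*(-8) - (-4)*1
= (-32) - (-4) = -28

-28


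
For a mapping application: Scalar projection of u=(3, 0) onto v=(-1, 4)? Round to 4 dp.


u.v = -3, |v| = sqrt(17) = 4.1231
Scalar projection = u.v / |v| = -3 / sqrt(17) = -0.7276

-0.7276


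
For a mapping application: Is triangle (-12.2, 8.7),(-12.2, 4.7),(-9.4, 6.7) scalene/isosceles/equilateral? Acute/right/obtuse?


Side lengths squared: AB^2=16, BC^2=11.84, CA^2=11.84
Sorted: [11.84, 11.84, 16]
By sides: Isosceles, By angles: Acute

Isosceles, Acute


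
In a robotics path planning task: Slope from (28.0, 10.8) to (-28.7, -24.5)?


slope = (y2-y1)/(x2-x1) = ((-24.5)-10.8)/((-28.7)-28) = (-35.3)/(-56.7) = 0.6226

0.6226


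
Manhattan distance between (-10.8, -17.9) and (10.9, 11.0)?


|(-10.8)-10.9| + |(-17.9)-11| = 21.7 + 28.9 = 50.6

50.6


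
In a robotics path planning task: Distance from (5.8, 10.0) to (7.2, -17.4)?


dx=1.4, dy=-27.4
d^2 = 1.4^2 + (-27.4)^2 = 752.72
d = sqrt(752.72) = 27.4357

27.4357


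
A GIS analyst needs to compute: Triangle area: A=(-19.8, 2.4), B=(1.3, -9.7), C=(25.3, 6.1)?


Area = |x_A(y_B-y_C) + x_B(y_C-y_A) + x_C(y_A-y_B)|/2
= |312.84 + 4.81 + 306.13|/2
= 623.78/2 = 311.89

311.89


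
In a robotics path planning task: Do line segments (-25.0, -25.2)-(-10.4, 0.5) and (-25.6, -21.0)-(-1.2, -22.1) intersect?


Cross products: d1=-101.82, d2=541.32, d3=76.74, d4=-566.4
d1*d2 < 0 and d3*d4 < 0? yes

Yes, they intersect


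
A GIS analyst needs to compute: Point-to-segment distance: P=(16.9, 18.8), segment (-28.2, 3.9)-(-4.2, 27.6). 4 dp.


Project P onto AB: t = 1 (clamped to [0,1])
Closest point on segment: (-4.2, 27.6)
Distance: 22.8615

22.8615


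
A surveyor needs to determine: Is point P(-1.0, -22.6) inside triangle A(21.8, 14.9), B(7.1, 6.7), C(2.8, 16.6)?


Cross products: AB x AP = 364.29, BC x BP = 206.18, CA x CP = -751.26
All same sign? no

No, outside


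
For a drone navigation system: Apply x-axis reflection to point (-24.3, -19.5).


Reflection over x-axis: (x,y) -> (x,-y)
(-24.3, -19.5) -> (-24.3, 19.5)

(-24.3, 19.5)


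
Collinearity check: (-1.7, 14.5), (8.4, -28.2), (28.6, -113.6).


Cross product: (8.4-(-1.7))*((-113.6)-14.5) - ((-28.2)-14.5)*(28.6-(-1.7))
= 0

Yes, collinear


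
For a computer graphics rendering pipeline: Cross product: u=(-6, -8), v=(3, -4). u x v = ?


u x v = u_x*v_y - u_y*v_x = (-6)*(-4) - (-8)*3
= 24 - (-24) = 48

48


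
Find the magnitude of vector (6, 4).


|u| = sqrt(6^2 + 4^2) = sqrt(52) = 7.2111

7.2111


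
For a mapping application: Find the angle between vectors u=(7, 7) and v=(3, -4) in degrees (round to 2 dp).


u.v = -7, |u| = sqrt(98) = 9.8995, |v| = sqrt(25) = 5
cos(theta) = u.v/(|u||v|) = -7/sqrt(2450) = -0.141421
theta = acos(-0.141421) = 98.13 degrees

98.13 degrees


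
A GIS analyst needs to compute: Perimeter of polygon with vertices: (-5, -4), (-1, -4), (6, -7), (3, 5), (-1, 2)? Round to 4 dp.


Sides: (-5, -4)->(-1, -4): sqrt(16) = 4, (-1, -4)->(6, -7): sqrt(58) = 7.615773, (6, -7)->(3, 5): sqrt(153) = 12.369317, (3, 5)->(-1, 2): sqrt(25) = 5, (-1, 2)->(-5, -4): sqrt(52) = 7.211103
Sum = 36.196193
Perimeter = 36.1962

36.1962


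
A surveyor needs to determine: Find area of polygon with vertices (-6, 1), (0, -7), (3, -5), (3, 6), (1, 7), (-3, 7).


Shoelace sum: ((-6)*(-7) - 0*1) + (0*(-5) - 3*(-7)) + (3*6 - 3*(-5)) + (3*7 - 1*6) + (1*7 - (-3)*7) + ((-3)*1 - (-6)*7)
= 178
Area = |178|/2 = 89

89


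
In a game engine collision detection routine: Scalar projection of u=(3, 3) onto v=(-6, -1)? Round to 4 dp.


u.v = -21, |v| = sqrt(37) = 6.0828
Scalar projection = u.v / |v| = -21 / sqrt(37) = -3.4524

-3.4524


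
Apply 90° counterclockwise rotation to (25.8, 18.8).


90° CCW: (x,y) -> (-y, x)
(25.8,18.8) -> (-18.8, 25.8)

(-18.8, 25.8)


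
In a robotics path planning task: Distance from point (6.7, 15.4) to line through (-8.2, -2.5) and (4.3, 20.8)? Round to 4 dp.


|cross product| = 123.42
|line direction| = sqrt(699.14) = 26.4413
Distance = 123.42/sqrt(699.14) = 4.6677

4.6677


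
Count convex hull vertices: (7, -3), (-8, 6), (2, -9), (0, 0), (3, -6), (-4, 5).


Convex hull vertices (CCW): (-8, 6), (2, -9), (7, -3), (-4, 5)
Count = 4

4


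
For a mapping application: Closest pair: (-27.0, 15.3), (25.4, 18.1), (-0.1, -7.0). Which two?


d(P0,P1) = 52.4748, d(P0,P2) = 34.9414, d(P1,P2) = 35.7807
Closest: P0 and P2

Closest pair: (-27.0, 15.3) and (-0.1, -7.0), distance = 34.9414


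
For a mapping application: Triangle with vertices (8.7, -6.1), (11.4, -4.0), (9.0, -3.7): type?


Side lengths squared: AB^2=11.7, BC^2=5.85, CA^2=5.85
Sorted: [5.85, 5.85, 11.7]
By sides: Isosceles, By angles: Right

Isosceles, Right


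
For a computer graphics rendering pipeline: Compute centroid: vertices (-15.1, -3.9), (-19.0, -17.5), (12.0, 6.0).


Centroid = ((x_A+x_B+x_C)/3, (y_A+y_B+y_C)/3)
= (((-15.1)+(-19)+12)/3, ((-3.9)+(-17.5)+6)/3)
= (-7.3667, -5.1333)

(-7.3667, -5.1333)


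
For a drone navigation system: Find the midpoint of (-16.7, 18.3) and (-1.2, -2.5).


M = (((-16.7)+(-1.2))/2, (18.3+(-2.5))/2)
= (-8.95, 7.9)

(-8.95, 7.9)


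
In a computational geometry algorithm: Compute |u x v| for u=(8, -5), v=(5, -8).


|u x v| = |8*(-8) - (-5)*5|
= |(-64) - (-25)| = 39

39


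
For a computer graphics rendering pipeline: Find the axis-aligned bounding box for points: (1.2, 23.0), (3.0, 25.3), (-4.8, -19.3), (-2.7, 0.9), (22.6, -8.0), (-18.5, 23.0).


x range: [-18.5, 22.6]
y range: [-19.3, 25.3]
Bounding box: (-18.5,-19.3) to (22.6,25.3)

(-18.5,-19.3) to (22.6,25.3)


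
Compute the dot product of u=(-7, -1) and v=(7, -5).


u . v = u_x*v_x + u_y*v_y = (-7)*7 + (-1)*(-5)
= (-49) + 5 = -44

-44


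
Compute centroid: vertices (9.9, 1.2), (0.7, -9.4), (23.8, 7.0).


Centroid = ((x_A+x_B+x_C)/3, (y_A+y_B+y_C)/3)
= ((9.9+0.7+23.8)/3, (1.2+(-9.4)+7)/3)
= (11.4667, -0.4)

(11.4667, -0.4)


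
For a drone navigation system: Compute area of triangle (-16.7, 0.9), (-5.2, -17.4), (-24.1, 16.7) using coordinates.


Area = |x_A(y_B-y_C) + x_B(y_C-y_A) + x_C(y_A-y_B)|/2
= |569.47 + (-82.16) + (-441.03)|/2
= 46.28/2 = 23.14

23.14


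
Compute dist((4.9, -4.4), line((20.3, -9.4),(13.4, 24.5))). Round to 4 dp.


|cross product| = 487.56
|line direction| = sqrt(1196.82) = 34.5951
Distance = 487.56/sqrt(1196.82) = 14.0933

14.0933


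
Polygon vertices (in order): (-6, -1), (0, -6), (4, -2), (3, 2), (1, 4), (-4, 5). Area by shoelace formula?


Shoelace sum: ((-6)*(-6) - 0*(-1)) + (0*(-2) - 4*(-6)) + (4*2 - 3*(-2)) + (3*4 - 1*2) + (1*5 - (-4)*4) + ((-4)*(-1) - (-6)*5)
= 139
Area = |139|/2 = 69.5

69.5


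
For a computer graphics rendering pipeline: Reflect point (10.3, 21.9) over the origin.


Reflection over origin: (x,y) -> (-x,-y)
(10.3, 21.9) -> (-10.3, -21.9)

(-10.3, -21.9)


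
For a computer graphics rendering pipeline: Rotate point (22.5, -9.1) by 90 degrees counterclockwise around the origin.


90° CCW: (x,y) -> (-y, x)
(22.5,-9.1) -> (9.1, 22.5)

(9.1, 22.5)


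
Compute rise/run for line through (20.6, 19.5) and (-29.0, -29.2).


slope = (y2-y1)/(x2-x1) = ((-29.2)-19.5)/((-29)-20.6) = (-48.7)/(-49.6) = 0.9819

0.9819


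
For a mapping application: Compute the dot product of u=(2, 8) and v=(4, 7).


u . v = u_x*v_x + u_y*v_y = 2*4 + 8*7
= 8 + 56 = 64

64


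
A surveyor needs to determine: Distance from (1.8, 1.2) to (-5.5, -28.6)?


dx=-7.3, dy=-29.8
d^2 = (-7.3)^2 + (-29.8)^2 = 941.33
d = sqrt(941.33) = 30.6811

30.6811


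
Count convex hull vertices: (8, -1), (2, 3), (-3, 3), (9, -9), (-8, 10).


Convex hull vertices (CCW): (-8, 10), (-3, 3), (9, -9), (8, -1)
Count = 4

4


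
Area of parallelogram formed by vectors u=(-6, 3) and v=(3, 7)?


|u x v| = |(-6)*7 - 3*3|
= |(-42) - 9| = 51

51


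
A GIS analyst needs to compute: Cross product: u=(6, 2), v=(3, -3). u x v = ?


u x v = u_x*v_y - u_y*v_x = 6*(-3) - 2*3
= (-18) - 6 = -24

-24


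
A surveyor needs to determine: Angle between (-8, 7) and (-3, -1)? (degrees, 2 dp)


u.v = 17, |u| = sqrt(113) = 10.6301, |v| = sqrt(10) = 3.1623
cos(theta) = u.v/(|u||v|) = 17/sqrt(1130) = 0.505719
theta = acos(0.505719) = 59.62 degrees

59.62 degrees


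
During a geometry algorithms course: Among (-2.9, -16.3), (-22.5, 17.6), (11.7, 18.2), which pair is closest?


d(P0,P1) = 39.1583, d(P0,P2) = 37.4621, d(P1,P2) = 34.2053
Closest: P1 and P2

Closest pair: (-22.5, 17.6) and (11.7, 18.2), distance = 34.2053


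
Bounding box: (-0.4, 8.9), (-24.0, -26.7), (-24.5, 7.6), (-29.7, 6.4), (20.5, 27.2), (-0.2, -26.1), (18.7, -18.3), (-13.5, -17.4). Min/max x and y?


x range: [-29.7, 20.5]
y range: [-26.7, 27.2]
Bounding box: (-29.7,-26.7) to (20.5,27.2)

(-29.7,-26.7) to (20.5,27.2)


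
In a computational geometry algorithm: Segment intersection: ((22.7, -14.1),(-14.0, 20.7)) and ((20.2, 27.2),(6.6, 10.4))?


Cross products: d1=603.68, d2=-486.16, d3=-1428.71, d4=-338.87
d1*d2 < 0 and d3*d4 < 0? no

No, they don't intersect


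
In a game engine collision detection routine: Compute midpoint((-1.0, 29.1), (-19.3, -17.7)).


M = (((-1)+(-19.3))/2, (29.1+(-17.7))/2)
= (-10.15, 5.7)

(-10.15, 5.7)


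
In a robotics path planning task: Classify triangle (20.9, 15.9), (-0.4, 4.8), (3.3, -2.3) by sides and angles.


Side lengths squared: AB^2=576.9, BC^2=64.1, CA^2=641
Sorted: [64.1, 576.9, 641]
By sides: Scalene, By angles: Right

Scalene, Right


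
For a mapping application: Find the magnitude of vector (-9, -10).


|u| = sqrt((-9)^2 + (-10)^2) = sqrt(181) = 13.4536

13.4536


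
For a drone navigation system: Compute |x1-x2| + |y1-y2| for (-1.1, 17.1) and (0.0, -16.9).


|(-1.1)-0| + |17.1-(-16.9)| = 1.1 + 34 = 35.1

35.1


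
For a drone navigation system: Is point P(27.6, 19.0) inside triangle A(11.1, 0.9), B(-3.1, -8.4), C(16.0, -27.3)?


Cross products: AB x AP = -103.57, BC x BP = 1103.57, CA x CP = -553.99
All same sign? no

No, outside


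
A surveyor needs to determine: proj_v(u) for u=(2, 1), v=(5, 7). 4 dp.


u.v = 17, |v| = sqrt(74) = 8.6023
Scalar projection = u.v / |v| = 17 / sqrt(74) = 1.9762

1.9762


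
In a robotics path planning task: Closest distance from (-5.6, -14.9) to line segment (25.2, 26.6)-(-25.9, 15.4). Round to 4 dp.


Project P onto AB: t = 0.745 (clamped to [0,1])
Closest point on segment: (-12.8672, 18.2565)
Distance: 33.9436

33.9436


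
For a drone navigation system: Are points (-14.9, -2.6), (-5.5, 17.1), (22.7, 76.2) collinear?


Cross product: ((-5.5)-(-14.9))*(76.2-(-2.6)) - (17.1-(-2.6))*(22.7-(-14.9))
= 0

Yes, collinear


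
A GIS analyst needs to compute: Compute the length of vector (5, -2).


|u| = sqrt(5^2 + (-2)^2) = sqrt(29) = 5.3852

5.3852


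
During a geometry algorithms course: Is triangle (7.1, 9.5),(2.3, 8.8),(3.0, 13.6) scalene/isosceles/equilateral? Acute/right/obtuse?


Side lengths squared: AB^2=23.53, BC^2=23.53, CA^2=33.62
Sorted: [23.53, 23.53, 33.62]
By sides: Isosceles, By angles: Acute

Isosceles, Acute


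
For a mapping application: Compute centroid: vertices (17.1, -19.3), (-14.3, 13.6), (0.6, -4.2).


Centroid = ((x_A+x_B+x_C)/3, (y_A+y_B+y_C)/3)
= ((17.1+(-14.3)+0.6)/3, ((-19.3)+13.6+(-4.2))/3)
= (1.1333, -3.3)

(1.1333, -3.3)


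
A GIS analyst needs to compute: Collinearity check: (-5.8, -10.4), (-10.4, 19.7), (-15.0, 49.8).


Cross product: ((-10.4)-(-5.8))*(49.8-(-10.4)) - (19.7-(-10.4))*((-15)-(-5.8))
= 0

Yes, collinear


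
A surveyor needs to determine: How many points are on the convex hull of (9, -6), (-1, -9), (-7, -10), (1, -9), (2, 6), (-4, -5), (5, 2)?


Convex hull vertices (CCW): (-7, -10), (1, -9), (9, -6), (5, 2), (2, 6)
Count = 5

5


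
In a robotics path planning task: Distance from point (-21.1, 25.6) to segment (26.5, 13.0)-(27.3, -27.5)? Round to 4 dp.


Project P onto AB: t = 0 (clamped to [0,1])
Closest point on segment: (26.5, 13)
Distance: 49.2394

49.2394
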